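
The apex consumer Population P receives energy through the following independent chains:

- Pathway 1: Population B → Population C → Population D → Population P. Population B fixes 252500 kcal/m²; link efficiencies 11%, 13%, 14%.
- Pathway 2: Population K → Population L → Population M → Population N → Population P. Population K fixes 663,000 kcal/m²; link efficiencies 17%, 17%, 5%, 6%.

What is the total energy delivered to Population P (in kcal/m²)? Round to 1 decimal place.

563.0 kcal/m²

Pathway 1: 252500 × 0.11 × 0.13 × 0.14 = 505.505 kcal/m²
Pathway 2: 663000 × 0.17 × 0.17 × 0.05 × 0.06 = 57.4821 kcal/m²
Total at Population P: 505.505 + 57.4821 = 562.9871 kcal/m²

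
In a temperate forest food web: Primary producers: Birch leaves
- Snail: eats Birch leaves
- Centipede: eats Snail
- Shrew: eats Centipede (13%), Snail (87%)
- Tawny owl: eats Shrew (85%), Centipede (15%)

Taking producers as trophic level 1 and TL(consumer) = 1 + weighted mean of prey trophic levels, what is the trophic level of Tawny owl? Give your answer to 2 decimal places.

4.11

Snail: 1 + 1 = 2
Centipede: 1 + 2 = 3
Shrew: 1 + (0.13×3 + 0.87×2) = 3.13
Tawny owl: 1 + (0.85×3.13 + 0.15×3) = 4.1105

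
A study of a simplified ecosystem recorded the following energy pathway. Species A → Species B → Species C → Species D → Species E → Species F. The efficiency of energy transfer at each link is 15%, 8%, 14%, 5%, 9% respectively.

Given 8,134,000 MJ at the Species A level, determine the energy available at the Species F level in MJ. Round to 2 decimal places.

61.49 MJ

Species B: 8134000 × 0.15 = 1220100 MJ
Species C: 1220100 × 0.08 = 97608 MJ
Species D: 97608 × 0.14 = 13665.12 MJ
Species E: 13665.12 × 0.05 = 683.256 MJ
Species F: 683.256 × 0.09 = 61.49304 MJ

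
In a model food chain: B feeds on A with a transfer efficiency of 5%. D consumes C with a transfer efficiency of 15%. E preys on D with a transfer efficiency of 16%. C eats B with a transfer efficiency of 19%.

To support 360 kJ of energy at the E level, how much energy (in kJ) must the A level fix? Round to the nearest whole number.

1578947 kJ

Cumulative transfer efficiency: 0.05 × 0.19 × 0.15 × 0.16 = 0.000228
A energy = 360 / 0.000228 = 1578947 kJ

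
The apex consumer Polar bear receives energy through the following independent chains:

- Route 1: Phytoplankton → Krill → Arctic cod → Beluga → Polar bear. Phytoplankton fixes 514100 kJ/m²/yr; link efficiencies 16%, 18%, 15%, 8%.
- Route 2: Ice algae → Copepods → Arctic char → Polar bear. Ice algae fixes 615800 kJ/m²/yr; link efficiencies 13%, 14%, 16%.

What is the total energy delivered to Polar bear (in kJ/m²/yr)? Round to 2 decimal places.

Route 1: 514100 × 0.16 × 0.18 × 0.15 × 0.08 = 177.67296 kJ/m²/yr
Route 2: 615800 × 0.13 × 0.14 × 0.16 = 1793.2096 kJ/m²/yr
Total at Polar bear: 177.67296 + 1793.2096 = 1970.88256 kJ/m²/yr

1970.88 kJ/m²/yr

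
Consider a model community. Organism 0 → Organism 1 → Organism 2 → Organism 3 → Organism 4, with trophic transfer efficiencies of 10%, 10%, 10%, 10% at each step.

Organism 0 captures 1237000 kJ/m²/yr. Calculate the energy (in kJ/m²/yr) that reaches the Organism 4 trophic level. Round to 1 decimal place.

123.7 kJ/m²/yr

Organism 1: 1237000 × 0.1 = 123700 kJ/m²/yr
Organism 2: 123700 × 0.1 = 12370 kJ/m²/yr
Organism 3: 12370 × 0.1 = 1237 kJ/m²/yr
Organism 4: 1237 × 0.1 = 123.7 kJ/m²/yr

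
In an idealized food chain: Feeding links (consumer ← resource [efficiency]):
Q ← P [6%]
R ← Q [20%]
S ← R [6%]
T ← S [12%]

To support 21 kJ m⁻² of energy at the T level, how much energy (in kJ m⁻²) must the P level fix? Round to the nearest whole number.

243056 kJ m⁻²

Cumulative transfer efficiency: 0.06 × 0.2 × 0.06 × 0.12 = 0.0000864
P energy = 21 / 0.0000864 = 243056 kJ m⁻²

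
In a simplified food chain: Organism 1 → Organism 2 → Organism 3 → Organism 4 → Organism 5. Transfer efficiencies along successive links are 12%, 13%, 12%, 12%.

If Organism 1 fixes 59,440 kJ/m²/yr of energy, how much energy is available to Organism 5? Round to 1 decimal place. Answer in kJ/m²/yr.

13.4 kJ/m²/yr

Organism 2: 59440 × 0.12 = 7132.8 kJ/m²/yr
Organism 3: 7132.8 × 0.13 = 927.264 kJ/m²/yr
Organism 4: 927.264 × 0.12 = 111.27168 kJ/m²/yr
Organism 5: 111.27168 × 0.12 = 13.3526016 kJ/m²/yr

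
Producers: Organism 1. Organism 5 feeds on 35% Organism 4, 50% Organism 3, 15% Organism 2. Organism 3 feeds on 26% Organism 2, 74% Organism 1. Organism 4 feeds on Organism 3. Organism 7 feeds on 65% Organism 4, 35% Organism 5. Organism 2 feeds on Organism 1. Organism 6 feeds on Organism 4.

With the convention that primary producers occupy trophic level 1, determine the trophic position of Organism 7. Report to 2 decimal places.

4.37

Organism 2: 1 + 1 = 2
Organism 3: 1 + (0.26×2 + 0.74×1) = 2.26
Organism 4: 1 + 2.26 = 3.26
Organism 5: 1 + (0.35×3.26 + 0.5×2.26 + 0.15×2) = 3.571
Organism 6: 1 + 3.26 = 4.26
Organism 7: 1 + (0.65×3.26 + 0.35×3.571) = 4.36885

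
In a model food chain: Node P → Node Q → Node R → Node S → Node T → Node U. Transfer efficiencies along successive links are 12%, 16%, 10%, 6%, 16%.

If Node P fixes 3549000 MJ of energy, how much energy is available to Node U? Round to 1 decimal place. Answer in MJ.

Node Q: 3549000 × 0.12 = 425880 MJ
Node R: 425880 × 0.16 = 68140.8 MJ
Node S: 68140.8 × 0.1 = 6814.08 MJ
Node T: 6814.08 × 0.06 = 408.8448 MJ
Node U: 408.8448 × 0.16 = 65.415168 MJ

65.4 MJ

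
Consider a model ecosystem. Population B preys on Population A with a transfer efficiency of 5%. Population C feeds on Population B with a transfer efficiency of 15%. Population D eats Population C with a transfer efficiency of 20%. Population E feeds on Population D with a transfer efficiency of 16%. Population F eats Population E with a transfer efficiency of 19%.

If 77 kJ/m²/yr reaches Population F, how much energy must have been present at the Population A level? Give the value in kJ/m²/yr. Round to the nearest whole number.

1688596 kJ/m²/yr

Cumulative transfer efficiency: 0.05 × 0.15 × 0.2 × 0.16 × 0.19 = 0.0000456
Population A energy = 77 / 0.0000456 = 1688596 kJ/m²/yr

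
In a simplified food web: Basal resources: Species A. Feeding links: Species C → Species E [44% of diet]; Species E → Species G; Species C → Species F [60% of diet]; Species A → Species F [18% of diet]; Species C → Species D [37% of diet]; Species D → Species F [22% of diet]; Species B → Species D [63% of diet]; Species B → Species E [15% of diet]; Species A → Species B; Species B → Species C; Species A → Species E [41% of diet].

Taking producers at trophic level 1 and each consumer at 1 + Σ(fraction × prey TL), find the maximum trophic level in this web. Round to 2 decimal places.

4.03

Species B: 1 + 1 = 2
Species C: 1 + 2 = 3
Species D: 1 + (0.63×2 + 0.37×3) = 3.37
Species E: 1 + (0.41×1 + 0.44×3 + 0.15×2) = 3.03
Species F: 1 + (0.22×3.37 + 0.6×3 + 0.18×1) = 3.7214
Species G: 1 + 3.03 = 4.03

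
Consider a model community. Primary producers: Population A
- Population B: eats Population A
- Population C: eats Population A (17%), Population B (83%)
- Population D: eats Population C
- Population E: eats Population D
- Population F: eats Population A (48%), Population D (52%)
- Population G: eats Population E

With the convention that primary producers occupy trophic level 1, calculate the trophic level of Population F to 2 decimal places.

Population B: 1 + 1 = 2
Population C: 1 + (0.17×1 + 0.83×2) = 2.83
Population D: 1 + 2.83 = 3.83
Population E: 1 + 3.83 = 4.83
Population F: 1 + (0.48×1 + 0.52×3.83) = 3.4716
Population G: 1 + 4.83 = 5.83

3.47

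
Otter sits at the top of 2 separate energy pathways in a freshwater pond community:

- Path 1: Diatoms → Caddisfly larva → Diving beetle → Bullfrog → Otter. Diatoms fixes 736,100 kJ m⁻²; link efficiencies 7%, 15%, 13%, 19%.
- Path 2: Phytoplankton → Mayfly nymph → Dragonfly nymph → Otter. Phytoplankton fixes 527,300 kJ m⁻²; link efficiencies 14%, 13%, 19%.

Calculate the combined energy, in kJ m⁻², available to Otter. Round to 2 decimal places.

2014.31 kJ m⁻²

Path 1: 736100 × 0.07 × 0.15 × 0.13 × 0.19 = 190.907535 kJ m⁻²
Path 2: 527300 × 0.14 × 0.13 × 0.19 = 1823.4034 kJ m⁻²
Total at Otter: 190.907535 + 1823.4034 = 2014.310935 kJ m⁻²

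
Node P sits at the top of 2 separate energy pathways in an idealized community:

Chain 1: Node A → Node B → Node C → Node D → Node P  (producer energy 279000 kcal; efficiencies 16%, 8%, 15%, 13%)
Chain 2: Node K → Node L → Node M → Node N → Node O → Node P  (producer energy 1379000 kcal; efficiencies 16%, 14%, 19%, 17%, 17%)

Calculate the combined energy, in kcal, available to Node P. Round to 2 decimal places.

239.25 kcal

Chain 1: 279000 × 0.16 × 0.08 × 0.15 × 0.13 = 69.6384 kcal
Chain 2: 1379000 × 0.16 × 0.14 × 0.19 × 0.17 × 0.17 = 169.6147936 kcal
Total at Node P: 69.6384 + 169.6147936 = 239.2531936 kcal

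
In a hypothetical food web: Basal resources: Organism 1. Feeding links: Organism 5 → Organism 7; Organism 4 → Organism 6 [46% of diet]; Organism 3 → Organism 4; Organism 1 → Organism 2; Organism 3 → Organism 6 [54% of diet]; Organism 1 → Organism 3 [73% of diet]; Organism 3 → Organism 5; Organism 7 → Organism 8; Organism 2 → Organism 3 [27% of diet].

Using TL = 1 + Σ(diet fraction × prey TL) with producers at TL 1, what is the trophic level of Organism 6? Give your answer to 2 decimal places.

Organism 2: 1 + 1 = 2
Organism 3: 1 + (0.27×2 + 0.73×1) = 2.27
Organism 4: 1 + 2.27 = 3.27
Organism 5: 1 + 2.27 = 3.27
Organism 6: 1 + (0.54×2.27 + 0.46×3.27) = 3.73
Organism 7: 1 + 3.27 = 4.27
Organism 8: 1 + 4.27 = 5.27

3.73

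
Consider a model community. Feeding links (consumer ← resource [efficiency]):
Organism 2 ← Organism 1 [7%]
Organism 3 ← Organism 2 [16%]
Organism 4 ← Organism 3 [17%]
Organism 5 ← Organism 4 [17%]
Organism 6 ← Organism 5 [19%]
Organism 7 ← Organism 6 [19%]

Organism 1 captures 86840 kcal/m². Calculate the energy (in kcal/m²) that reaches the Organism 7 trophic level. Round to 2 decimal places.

1.01 kcal/m²

Organism 2: 86840 × 0.07 = 6078.8 kcal/m²
Organism 3: 6078.8 × 0.16 = 972.608 kcal/m²
Organism 4: 972.608 × 0.17 = 165.34336 kcal/m²
Organism 5: 165.34336 × 0.17 = 28.1083712 kcal/m²
Organism 6: 28.1083712 × 0.19 = 5.340590528 kcal/m²
Organism 7: 5.340590528 × 0.19 = 1.01471220032 kcal/m²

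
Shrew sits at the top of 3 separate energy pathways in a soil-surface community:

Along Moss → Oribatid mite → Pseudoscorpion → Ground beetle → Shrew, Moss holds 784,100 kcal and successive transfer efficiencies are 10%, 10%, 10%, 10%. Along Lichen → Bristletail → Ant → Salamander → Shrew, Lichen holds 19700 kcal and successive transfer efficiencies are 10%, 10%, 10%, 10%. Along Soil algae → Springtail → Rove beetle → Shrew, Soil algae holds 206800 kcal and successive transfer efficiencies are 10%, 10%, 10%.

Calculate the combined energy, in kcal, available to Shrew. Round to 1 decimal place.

Via Moss: 784100 × 0.1 × 0.1 × 0.1 × 0.1 = 78.41 kcal
Via Lichen: 19700 × 0.1 × 0.1 × 0.1 × 0.1 = 1.97 kcal
Via Soil algae: 206800 × 0.1 × 0.1 × 0.1 = 206.8 kcal
Total at Shrew: 78.41 + 1.97 + 206.8 = 287.18 kcal

287.2 kcal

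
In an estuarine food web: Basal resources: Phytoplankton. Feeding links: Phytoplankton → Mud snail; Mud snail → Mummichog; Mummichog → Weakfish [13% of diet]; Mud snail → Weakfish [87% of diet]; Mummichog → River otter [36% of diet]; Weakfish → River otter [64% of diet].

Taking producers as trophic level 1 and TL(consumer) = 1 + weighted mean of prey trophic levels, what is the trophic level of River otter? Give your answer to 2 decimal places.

4.08

Mud snail: 1 + 1 = 2
Mummichog: 1 + 2 = 3
Weakfish: 1 + (0.13×3 + 0.87×2) = 3.13
River otter: 1 + (0.36×3 + 0.64×3.13) = 4.0832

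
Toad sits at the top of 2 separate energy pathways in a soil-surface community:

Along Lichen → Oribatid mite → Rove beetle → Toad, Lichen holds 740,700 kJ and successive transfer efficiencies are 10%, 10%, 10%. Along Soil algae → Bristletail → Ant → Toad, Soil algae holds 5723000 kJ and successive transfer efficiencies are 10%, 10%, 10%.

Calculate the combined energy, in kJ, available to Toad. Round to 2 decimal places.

Via Lichen: 740700 × 0.1 × 0.1 × 0.1 = 740.7 kJ
Via Soil algae: 5723000 × 0.1 × 0.1 × 0.1 = 5723 kJ
Total at Toad: 740.7 + 5723 = 6463.7 kJ

6463.70 kJ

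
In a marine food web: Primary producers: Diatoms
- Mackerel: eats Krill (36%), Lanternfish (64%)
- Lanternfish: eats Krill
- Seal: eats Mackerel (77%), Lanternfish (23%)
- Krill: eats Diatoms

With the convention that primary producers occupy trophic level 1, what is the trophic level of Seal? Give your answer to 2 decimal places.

Krill: 1 + 1 = 2
Lanternfish: 1 + 2 = 3
Mackerel: 1 + (0.36×2 + 0.64×3) = 3.64
Seal: 1 + (0.77×3.64 + 0.23×3) = 4.4928

4.49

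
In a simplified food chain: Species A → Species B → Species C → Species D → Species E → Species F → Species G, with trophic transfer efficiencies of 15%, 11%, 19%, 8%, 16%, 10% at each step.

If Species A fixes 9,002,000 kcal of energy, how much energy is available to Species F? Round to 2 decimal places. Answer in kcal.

361.23 kcal

Species B: 9002000 × 0.15 = 1350300 kcal
Species C: 1350300 × 0.11 = 148533 kcal
Species D: 148533 × 0.19 = 28221.27 kcal
Species E: 28221.27 × 0.08 = 2257.7016 kcal
Species F: 2257.7016 × 0.16 = 361.232256 kcal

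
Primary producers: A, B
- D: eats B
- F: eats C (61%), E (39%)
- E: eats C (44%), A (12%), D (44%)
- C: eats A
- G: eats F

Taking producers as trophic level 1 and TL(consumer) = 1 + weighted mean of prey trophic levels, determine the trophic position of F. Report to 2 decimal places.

C: 1 + 1 = 2
D: 1 + 1 = 2
E: 1 + (0.44×2 + 0.12×1 + 0.44×2) = 2.88
F: 1 + (0.61×2 + 0.39×2.88) = 3.3432
G: 1 + 3.3432 = 4.3432

3.34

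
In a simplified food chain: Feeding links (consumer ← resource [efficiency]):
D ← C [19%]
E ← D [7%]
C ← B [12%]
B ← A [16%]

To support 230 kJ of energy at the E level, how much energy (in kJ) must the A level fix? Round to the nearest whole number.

Cumulative transfer efficiency: 0.16 × 0.12 × 0.19 × 0.07 = 0.00025536
A energy = 230 / 0.00025536 = 900689 kJ

900689 kJ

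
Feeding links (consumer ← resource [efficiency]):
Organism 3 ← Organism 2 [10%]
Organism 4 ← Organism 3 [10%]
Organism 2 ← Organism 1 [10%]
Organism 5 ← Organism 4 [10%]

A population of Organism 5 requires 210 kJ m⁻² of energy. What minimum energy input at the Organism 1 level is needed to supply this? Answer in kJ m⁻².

Cumulative transfer efficiency: 0.1 × 0.1 × 0.1 × 0.1 = 0.0001
Organism 1 energy = 210 / 0.0001 = 2100000 kJ m⁻²

2100000 kJ m⁻²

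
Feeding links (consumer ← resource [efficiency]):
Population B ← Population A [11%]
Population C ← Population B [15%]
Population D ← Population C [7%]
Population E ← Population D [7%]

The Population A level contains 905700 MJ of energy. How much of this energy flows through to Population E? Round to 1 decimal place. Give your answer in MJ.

73.2 MJ

Population B: 905700 × 0.11 = 99627 MJ
Population C: 99627 × 0.15 = 14944.05 MJ
Population D: 14944.05 × 0.07 = 1046.0835 MJ
Population E: 1046.0835 × 0.07 = 73.225845 MJ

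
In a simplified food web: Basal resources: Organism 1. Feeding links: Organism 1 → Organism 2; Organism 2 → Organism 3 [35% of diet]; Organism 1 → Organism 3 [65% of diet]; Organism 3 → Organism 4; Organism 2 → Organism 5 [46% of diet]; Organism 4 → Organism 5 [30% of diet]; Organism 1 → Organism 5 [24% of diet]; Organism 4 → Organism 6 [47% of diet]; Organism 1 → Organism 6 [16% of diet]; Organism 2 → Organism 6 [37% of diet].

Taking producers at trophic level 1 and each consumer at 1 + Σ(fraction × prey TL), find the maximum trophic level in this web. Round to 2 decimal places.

Organism 2: 1 + 1 = 2
Organism 3: 1 + (0.35×2 + 0.65×1) = 2.35
Organism 4: 1 + 2.35 = 3.35
Organism 5: 1 + (0.46×2 + 0.3×3.35 + 0.24×1) = 3.165
Organism 6: 1 + (0.47×3.35 + 0.16×1 + 0.37×2) = 3.4745

3.47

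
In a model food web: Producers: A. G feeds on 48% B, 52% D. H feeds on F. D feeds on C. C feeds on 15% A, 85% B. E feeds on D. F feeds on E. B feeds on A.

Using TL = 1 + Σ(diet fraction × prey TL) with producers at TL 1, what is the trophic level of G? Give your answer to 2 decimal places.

3.96

B: 1 + 1 = 2
C: 1 + (0.15×1 + 0.85×2) = 2.85
D: 1 + 2.85 = 3.85
E: 1 + 3.85 = 4.85
F: 1 + 4.85 = 5.85
G: 1 + (0.48×2 + 0.52×3.85) = 3.962
H: 1 + 5.85 = 6.85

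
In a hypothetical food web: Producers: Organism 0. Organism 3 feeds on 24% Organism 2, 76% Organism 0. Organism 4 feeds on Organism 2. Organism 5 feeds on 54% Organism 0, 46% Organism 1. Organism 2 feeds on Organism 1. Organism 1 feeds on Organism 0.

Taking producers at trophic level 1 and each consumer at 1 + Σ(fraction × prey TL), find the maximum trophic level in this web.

Organism 1: 1 + 1 = 2
Organism 2: 1 + 2 = 3
Organism 3: 1 + (0.24×3 + 0.76×1) = 2.48
Organism 4: 1 + 3 = 4
Organism 5: 1 + (0.54×1 + 0.46×2) = 2.46

4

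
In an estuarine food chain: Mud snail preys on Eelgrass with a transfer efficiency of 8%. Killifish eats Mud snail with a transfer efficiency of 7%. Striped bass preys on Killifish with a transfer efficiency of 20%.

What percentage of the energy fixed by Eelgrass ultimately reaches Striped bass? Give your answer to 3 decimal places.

Product of link efficiencies: 0.08 × 0.07 × 0.2 = 0.00112
As a percentage: 0.00112 × 100 = 0.112%

0.112%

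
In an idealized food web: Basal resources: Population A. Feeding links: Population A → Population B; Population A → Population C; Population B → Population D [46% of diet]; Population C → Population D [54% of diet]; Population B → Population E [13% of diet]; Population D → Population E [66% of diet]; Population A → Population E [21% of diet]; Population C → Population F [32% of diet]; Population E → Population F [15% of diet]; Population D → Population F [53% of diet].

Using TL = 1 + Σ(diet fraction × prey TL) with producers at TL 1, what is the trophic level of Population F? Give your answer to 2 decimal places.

Population B: 1 + 1 = 2
Population C: 1 + 1 = 2
Population D: 1 + (0.46×2 + 0.54×2) = 3
Population E: 1 + (0.13×2 + 0.66×3 + 0.21×1) = 3.45
Population F: 1 + (0.32×2 + 0.15×3.45 + 0.53×3) = 3.7475

3.75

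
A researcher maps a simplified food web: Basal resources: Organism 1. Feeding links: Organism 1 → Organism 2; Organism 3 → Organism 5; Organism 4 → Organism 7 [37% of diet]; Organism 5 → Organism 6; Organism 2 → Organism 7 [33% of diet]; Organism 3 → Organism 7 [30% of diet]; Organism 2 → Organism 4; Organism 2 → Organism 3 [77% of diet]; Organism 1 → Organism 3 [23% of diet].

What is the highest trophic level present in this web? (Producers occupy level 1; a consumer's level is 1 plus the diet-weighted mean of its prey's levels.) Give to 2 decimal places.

4.77

Organism 2: 1 + 1 = 2
Organism 3: 1 + (0.77×2 + 0.23×1) = 2.77
Organism 4: 1 + 2 = 3
Organism 5: 1 + 2.77 = 3.77
Organism 6: 1 + 3.77 = 4.77
Organism 7: 1 + (0.37×3 + 0.3×2.77 + 0.33×2) = 3.601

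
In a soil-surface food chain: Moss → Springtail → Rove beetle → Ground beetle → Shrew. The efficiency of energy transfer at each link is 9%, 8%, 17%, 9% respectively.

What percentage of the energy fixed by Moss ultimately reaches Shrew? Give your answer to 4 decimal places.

Product of link efficiencies: 0.09 × 0.08 × 0.17 × 0.09 = 0.00011016
As a percentage: 0.00011016 × 100 = 0.0110%

0.0110%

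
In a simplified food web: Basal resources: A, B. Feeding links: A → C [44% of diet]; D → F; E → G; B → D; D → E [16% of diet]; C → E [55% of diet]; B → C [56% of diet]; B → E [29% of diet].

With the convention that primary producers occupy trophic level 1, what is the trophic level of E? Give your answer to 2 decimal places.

C: 1 + (0.44×1 + 0.56×1) = 2
D: 1 + 1 = 2
E: 1 + (0.55×2 + 0.16×2 + 0.29×1) = 2.71
F: 1 + 2 = 3
G: 1 + 2.71 = 3.71

2.71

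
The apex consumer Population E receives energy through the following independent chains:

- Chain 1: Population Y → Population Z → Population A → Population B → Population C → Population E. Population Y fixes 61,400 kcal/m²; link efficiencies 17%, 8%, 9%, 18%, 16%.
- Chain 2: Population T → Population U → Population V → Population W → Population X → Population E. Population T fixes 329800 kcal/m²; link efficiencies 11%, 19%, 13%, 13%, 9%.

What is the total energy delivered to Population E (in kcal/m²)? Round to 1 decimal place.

12.6 kcal/m²

Chain 1: 61400 × 0.17 × 0.08 × 0.09 × 0.18 × 0.16 = 2.16442368 kcal/m²
Chain 2: 329800 × 0.11 × 0.19 × 0.13 × 0.13 × 0.09 = 10.48397922 kcal/m²
Total at Population E: 2.16442368 + 10.48397922 = 12.6484029 kcal/m²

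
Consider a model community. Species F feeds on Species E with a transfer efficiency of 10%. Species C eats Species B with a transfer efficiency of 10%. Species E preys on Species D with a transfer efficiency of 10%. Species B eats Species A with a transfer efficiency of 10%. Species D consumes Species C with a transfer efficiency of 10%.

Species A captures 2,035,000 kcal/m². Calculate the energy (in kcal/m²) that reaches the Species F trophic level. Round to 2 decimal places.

Species B: 2035000 × 0.1 = 203500 kcal/m²
Species C: 203500 × 0.1 = 20350 kcal/m²
Species D: 20350 × 0.1 = 2035 kcal/m²
Species E: 2035 × 0.1 = 203.5 kcal/m²
Species F: 203.5 × 0.1 = 20.35 kcal/m²

20.35 kcal/m²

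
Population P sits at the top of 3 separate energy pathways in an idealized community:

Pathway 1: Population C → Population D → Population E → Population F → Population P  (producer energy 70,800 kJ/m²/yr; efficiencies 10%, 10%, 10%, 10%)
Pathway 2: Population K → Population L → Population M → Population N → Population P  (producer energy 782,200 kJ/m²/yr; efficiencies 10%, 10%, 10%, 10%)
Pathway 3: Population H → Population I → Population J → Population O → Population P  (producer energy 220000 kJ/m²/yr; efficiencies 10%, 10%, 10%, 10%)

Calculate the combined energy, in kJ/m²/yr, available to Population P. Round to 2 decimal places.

Pathway 1: 70800 × 0.1 × 0.1 × 0.1 × 0.1 = 7.08 kJ/m²/yr
Pathway 2: 782200 × 0.1 × 0.1 × 0.1 × 0.1 = 78.22 kJ/m²/yr
Pathway 3: 220000 × 0.1 × 0.1 × 0.1 × 0.1 = 22 kJ/m²/yr
Total at Population P: 7.08 + 78.22 + 22 = 107.3 kJ/m²/yr

107.30 kJ/m²/yr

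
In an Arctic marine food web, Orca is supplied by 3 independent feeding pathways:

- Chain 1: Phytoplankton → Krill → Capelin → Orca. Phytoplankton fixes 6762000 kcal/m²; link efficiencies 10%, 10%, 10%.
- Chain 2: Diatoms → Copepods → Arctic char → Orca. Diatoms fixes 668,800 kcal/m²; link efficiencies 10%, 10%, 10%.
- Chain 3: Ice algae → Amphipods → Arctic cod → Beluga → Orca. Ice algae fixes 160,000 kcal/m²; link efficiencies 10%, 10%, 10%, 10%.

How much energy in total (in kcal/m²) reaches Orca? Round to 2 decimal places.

Chain 1: 6762000 × 0.1 × 0.1 × 0.1 = 6762 kcal/m²
Chain 2: 668800 × 0.1 × 0.1 × 0.1 = 668.8 kcal/m²
Chain 3: 160000 × 0.1 × 0.1 × 0.1 × 0.1 = 16 kcal/m²
Total at Orca: 6762 + 668.8 + 16 = 7446.8 kcal/m²

7446.80 kcal/m²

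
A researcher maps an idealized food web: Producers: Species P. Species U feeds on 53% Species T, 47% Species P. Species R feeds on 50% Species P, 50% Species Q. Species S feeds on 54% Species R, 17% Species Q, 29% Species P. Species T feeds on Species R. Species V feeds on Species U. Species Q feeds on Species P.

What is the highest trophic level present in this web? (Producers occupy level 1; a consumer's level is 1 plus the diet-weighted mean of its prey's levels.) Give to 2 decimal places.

4.33

Species Q: 1 + 1 = 2
Species R: 1 + (0.5×1 + 0.5×2) = 2.5
Species S: 1 + (0.54×2.5 + 0.17×2 + 0.29×1) = 2.98
Species T: 1 + 2.5 = 3.5
Species U: 1 + (0.53×3.5 + 0.47×1) = 3.325
Species V: 1 + 3.325 = 4.325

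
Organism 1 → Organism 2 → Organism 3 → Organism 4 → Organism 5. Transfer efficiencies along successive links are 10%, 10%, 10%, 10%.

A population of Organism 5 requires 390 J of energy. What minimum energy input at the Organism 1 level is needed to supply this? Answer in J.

Cumulative transfer efficiency: 0.1 × 0.1 × 0.1 × 0.1 = 0.0001
Organism 1 energy = 390 / 0.0001 = 3900000 J

3900000 J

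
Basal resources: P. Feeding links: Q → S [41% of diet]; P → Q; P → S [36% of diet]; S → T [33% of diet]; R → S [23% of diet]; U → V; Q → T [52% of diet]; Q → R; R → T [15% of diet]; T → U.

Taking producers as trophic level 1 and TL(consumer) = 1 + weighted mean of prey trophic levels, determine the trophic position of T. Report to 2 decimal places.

Q: 1 + 1 = 2
R: 1 + 2 = 3
S: 1 + (0.23×3 + 0.41×2 + 0.36×1) = 2.87
T: 1 + (0.33×2.87 + 0.15×3 + 0.52×2) = 3.4371
U: 1 + 3.4371 = 4.4371
V: 1 + 4.4371 = 5.4371

3.44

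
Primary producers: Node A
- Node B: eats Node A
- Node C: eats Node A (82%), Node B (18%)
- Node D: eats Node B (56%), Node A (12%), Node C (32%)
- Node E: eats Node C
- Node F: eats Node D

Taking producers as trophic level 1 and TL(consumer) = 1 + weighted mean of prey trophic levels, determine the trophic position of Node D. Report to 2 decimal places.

2.94

Node B: 1 + 1 = 2
Node C: 1 + (0.82×1 + 0.18×2) = 2.18
Node D: 1 + (0.56×2 + 0.12×1 + 0.32×2.18) = 2.9376
Node E: 1 + 2.18 = 3.18
Node F: 1 + 2.9376 = 3.9376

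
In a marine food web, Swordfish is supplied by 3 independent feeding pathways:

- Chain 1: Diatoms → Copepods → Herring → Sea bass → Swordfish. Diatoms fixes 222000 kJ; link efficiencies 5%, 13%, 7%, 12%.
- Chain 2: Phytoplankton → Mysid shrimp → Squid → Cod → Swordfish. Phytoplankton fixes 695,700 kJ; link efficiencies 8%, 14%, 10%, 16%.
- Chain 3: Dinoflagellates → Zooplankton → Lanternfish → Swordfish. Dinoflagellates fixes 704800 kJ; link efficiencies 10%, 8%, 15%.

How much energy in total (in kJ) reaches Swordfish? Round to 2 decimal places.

982.55 kJ

Chain 1: 222000 × 0.05 × 0.13 × 0.07 × 0.12 = 12.1212 kJ
Chain 2: 695700 × 0.08 × 0.14 × 0.1 × 0.16 = 124.66944 kJ
Chain 3: 704800 × 0.1 × 0.08 × 0.15 = 845.76 kJ
Total at Swordfish: 12.1212 + 124.66944 + 845.76 = 982.55064 kJ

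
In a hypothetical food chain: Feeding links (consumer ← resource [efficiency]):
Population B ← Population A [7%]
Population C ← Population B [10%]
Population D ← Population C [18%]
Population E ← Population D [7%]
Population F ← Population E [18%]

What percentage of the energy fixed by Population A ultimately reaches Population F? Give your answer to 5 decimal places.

0.00159%

Product of link efficiencies: 0.07 × 0.1 × 0.18 × 0.07 × 0.18 = 0.000015876
As a percentage: 0.000015876 × 100 = 0.00159%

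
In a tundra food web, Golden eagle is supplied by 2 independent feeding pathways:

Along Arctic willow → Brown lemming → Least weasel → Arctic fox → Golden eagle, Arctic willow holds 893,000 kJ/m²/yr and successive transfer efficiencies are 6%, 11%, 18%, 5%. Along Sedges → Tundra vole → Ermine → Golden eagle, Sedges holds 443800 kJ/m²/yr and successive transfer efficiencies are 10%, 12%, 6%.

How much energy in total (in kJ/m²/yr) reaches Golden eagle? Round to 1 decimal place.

Via Arctic willow: 893000 × 0.06 × 0.11 × 0.18 × 0.05 = 53.0442 kJ/m²/yr
Via Sedges: 443800 × 0.1 × 0.12 × 0.06 = 319.536 kJ/m²/yr
Total at Golden eagle: 53.0442 + 319.536 = 372.5802 kJ/m²/yr

372.6 kJ/m²/yr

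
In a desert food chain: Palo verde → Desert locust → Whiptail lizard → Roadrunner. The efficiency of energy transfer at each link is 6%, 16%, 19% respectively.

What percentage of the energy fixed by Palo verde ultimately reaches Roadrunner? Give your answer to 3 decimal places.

Product of link efficiencies: 0.06 × 0.16 × 0.19 = 0.001824
As a percentage: 0.001824 × 100 = 0.182%

0.182%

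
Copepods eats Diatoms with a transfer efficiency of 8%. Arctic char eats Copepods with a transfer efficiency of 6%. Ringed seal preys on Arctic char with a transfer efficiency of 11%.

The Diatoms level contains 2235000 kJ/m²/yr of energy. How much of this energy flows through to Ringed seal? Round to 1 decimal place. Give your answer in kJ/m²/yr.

Copepods: 2235000 × 0.08 = 178800 kJ/m²/yr
Arctic char: 178800 × 0.06 = 10728 kJ/m²/yr
Ringed seal: 10728 × 0.11 = 1180.08 kJ/m²/yr

1180.1 kJ/m²/yr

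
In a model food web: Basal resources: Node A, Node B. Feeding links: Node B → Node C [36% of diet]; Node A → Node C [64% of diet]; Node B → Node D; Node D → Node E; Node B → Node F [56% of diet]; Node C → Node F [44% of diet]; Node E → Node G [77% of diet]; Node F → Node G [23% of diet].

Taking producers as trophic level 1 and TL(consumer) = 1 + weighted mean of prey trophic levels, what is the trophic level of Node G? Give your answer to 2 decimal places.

3.87

Node C: 1 + (0.36×1 + 0.64×1) = 2
Node D: 1 + 1 = 2
Node E: 1 + 2 = 3
Node F: 1 + (0.56×1 + 0.44×2) = 2.44
Node G: 1 + (0.77×3 + 0.23×2.44) = 3.8712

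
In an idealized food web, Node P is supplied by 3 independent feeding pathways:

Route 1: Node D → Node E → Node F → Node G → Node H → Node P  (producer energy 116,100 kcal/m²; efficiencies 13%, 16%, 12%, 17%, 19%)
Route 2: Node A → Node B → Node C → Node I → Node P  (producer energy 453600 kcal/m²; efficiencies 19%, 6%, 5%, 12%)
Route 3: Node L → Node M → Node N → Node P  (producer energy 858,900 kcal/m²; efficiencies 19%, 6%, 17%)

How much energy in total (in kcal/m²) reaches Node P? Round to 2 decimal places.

Route 1: 116100 × 0.13 × 0.16 × 0.12 × 0.17 × 0.19 = 9.36007488 kcal/m²
Route 2: 453600 × 0.19 × 0.06 × 0.05 × 0.12 = 31.02624 kcal/m²
Route 3: 858900 × 0.19 × 0.06 × 0.17 = 1664.5482 kcal/m²
Total at Node P: 9.36007488 + 31.02624 + 1664.5482 = 1704.93451488 kcal/m²

1704.93 kcal/m²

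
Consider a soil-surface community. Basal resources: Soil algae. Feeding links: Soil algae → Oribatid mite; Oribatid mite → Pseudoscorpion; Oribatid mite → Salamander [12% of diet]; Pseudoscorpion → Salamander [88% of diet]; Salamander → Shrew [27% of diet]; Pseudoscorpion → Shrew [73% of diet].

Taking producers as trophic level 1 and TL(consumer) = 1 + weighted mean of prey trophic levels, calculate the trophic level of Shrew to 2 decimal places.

4.24

Oribatid mite: 1 + 1 = 2
Pseudoscorpion: 1 + 2 = 3
Salamander: 1 + (0.12×2 + 0.88×3) = 3.88
Shrew: 1 + (0.27×3.88 + 0.73×3) = 4.2376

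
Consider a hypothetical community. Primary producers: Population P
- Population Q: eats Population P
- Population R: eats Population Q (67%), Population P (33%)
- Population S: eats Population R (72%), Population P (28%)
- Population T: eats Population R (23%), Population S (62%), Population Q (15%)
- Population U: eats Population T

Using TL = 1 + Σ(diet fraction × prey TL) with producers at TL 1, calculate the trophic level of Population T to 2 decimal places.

Population Q: 1 + 1 = 2
Population R: 1 + (0.67×2 + 0.33×1) = 2.67
Population S: 1 + (0.72×2.67 + 0.28×1) = 3.2024
Population T: 1 + (0.23×2.67 + 0.62×3.2024 + 0.15×2) = 3.899588
Population U: 1 + 3.899588 = 4.899588

3.90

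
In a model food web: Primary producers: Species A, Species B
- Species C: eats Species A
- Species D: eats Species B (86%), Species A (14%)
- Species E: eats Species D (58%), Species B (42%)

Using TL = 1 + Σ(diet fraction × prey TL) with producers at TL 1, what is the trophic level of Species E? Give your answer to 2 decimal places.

Species C: 1 + 1 = 2
Species D: 1 + (0.86×1 + 0.14×1) = 2
Species E: 1 + (0.58×2 + 0.42×1) = 2.58

2.58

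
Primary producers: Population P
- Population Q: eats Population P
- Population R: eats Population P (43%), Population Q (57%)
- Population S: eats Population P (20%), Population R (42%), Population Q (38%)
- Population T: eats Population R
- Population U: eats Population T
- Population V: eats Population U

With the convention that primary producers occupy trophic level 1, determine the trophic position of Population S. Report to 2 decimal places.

3.04

Population Q: 1 + 1 = 2
Population R: 1 + (0.43×1 + 0.57×2) = 2.57
Population S: 1 + (0.2×1 + 0.42×2.57 + 0.38×2) = 3.0394
Population T: 1 + 2.57 = 3.57
Population U: 1 + 3.57 = 4.57
Population V: 1 + 4.57 = 5.57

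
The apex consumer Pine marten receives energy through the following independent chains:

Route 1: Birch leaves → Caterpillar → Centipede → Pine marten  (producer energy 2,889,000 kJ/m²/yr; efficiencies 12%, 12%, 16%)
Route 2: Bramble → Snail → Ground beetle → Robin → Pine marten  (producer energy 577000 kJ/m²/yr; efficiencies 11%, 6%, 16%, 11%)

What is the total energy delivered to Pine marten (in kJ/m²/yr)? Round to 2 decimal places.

6723.28 kJ/m²/yr

Route 1: 2889000 × 0.12 × 0.12 × 0.16 = 6656.256 kJ/m²/yr
Route 2: 577000 × 0.11 × 0.06 × 0.16 × 0.11 = 67.02432 kJ/m²/yr
Total at Pine marten: 6656.256 + 67.02432 = 6723.28032 kJ/m²/yr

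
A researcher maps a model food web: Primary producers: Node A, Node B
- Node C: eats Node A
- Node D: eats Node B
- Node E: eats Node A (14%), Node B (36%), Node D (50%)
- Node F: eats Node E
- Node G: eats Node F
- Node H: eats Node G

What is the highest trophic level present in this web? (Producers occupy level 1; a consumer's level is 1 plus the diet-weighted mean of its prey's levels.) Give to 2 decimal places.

5.50

Node C: 1 + 1 = 2
Node D: 1 + 1 = 2
Node E: 1 + (0.14×1 + 0.36×1 + 0.5×2) = 2.5
Node F: 1 + 2.5 = 3.5
Node G: 1 + 3.5 = 4.5
Node H: 1 + 4.5 = 5.5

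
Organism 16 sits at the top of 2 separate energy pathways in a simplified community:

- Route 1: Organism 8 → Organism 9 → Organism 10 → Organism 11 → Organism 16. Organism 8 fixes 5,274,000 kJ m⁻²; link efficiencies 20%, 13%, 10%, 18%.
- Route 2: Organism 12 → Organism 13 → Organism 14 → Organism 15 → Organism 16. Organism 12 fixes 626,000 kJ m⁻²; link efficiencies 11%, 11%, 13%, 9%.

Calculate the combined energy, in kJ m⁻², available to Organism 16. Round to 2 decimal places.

Route 1: 5274000 × 0.2 × 0.13 × 0.1 × 0.18 = 2468.232 kJ m⁻²
Route 2: 626000 × 0.11 × 0.11 × 0.13 × 0.09 = 88.62282 kJ m⁻²
Total at Organism 16: 2468.232 + 88.62282 = 2556.85482 kJ m⁻²

2556.85 kJ m⁻²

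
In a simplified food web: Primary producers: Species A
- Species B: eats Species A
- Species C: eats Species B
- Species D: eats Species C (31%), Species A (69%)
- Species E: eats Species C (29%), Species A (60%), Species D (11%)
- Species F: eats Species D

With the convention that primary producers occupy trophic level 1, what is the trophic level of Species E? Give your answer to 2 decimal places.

Species B: 1 + 1 = 2
Species C: 1 + 2 = 3
Species D: 1 + (0.31×3 + 0.69×1) = 2.62
Species E: 1 + (0.29×3 + 0.6×1 + 0.11×2.62) = 2.7582
Species F: 1 + 2.62 = 3.62

2.76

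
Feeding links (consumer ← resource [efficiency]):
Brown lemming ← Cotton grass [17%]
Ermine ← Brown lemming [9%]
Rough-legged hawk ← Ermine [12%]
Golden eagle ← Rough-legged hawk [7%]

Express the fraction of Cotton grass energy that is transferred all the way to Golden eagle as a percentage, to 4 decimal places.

Product of link efficiencies: 0.17 × 0.09 × 0.12 × 0.07 = 0.00012852
As a percentage: 0.00012852 × 100 = 0.0129%

0.0129%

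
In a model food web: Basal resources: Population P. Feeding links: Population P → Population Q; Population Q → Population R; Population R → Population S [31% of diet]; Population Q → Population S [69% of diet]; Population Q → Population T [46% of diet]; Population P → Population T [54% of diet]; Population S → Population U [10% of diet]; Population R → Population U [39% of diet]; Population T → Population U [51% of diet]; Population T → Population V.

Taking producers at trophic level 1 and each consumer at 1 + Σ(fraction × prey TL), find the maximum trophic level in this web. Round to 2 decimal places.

Population Q: 1 + 1 = 2
Population R: 1 + 2 = 3
Population S: 1 + (0.31×3 + 0.69×2) = 3.31
Population T: 1 + (0.46×2 + 0.54×1) = 2.46
Population U: 1 + (0.1×3.31 + 0.39×3 + 0.51×2.46) = 3.7556
Population V: 1 + 2.46 = 3.46

3.76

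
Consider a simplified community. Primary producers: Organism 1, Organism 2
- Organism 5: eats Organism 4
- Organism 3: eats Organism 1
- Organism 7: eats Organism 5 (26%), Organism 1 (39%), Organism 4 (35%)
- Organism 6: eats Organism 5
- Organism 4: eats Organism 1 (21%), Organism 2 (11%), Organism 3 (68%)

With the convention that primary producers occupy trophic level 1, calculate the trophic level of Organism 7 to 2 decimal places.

3.28

Organism 3: 1 + 1 = 2
Organism 4: 1 + (0.21×1 + 0.11×1 + 0.68×2) = 2.68
Organism 5: 1 + 2.68 = 3.68
Organism 6: 1 + 3.68 = 4.68
Organism 7: 1 + (0.26×3.68 + 0.39×1 + 0.35×2.68) = 3.2848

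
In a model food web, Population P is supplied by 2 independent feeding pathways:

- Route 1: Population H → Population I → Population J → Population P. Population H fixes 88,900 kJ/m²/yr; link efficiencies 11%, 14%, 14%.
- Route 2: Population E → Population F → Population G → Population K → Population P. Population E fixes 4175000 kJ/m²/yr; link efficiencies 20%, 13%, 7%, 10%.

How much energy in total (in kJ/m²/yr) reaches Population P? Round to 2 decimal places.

Route 1: 88900 × 0.11 × 0.14 × 0.14 = 191.6684 kJ/m²/yr
Route 2: 4175000 × 0.2 × 0.13 × 0.07 × 0.1 = 759.85 kJ/m²/yr
Total at Population P: 191.6684 + 759.85 = 951.5184 kJ/m²/yr

951.52 kJ/m²/yr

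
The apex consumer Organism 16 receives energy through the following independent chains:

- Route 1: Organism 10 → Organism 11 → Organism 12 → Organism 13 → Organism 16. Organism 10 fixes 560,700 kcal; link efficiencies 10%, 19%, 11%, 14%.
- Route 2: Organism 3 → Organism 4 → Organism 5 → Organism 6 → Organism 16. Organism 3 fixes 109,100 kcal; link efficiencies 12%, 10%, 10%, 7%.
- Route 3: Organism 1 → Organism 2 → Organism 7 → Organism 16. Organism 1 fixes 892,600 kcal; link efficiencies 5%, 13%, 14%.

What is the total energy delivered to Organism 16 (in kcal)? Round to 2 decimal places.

985.49 kcal

Route 1: 560700 × 0.1 × 0.19 × 0.11 × 0.14 = 164.06082 kcal
Route 2: 109100 × 0.12 × 0.1 × 0.1 × 0.07 = 9.1644 kcal
Route 3: 892600 × 0.05 × 0.13 × 0.14 = 812.266 kcal
Total at Organism 16: 164.06082 + 9.1644 + 812.266 = 985.49122 kcal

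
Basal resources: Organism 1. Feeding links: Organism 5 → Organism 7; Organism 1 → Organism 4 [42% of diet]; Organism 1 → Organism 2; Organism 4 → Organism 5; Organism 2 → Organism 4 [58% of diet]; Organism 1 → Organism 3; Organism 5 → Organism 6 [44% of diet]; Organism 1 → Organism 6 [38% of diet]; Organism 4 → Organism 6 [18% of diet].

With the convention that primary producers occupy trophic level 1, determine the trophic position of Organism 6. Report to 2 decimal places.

Organism 2: 1 + 1 = 2
Organism 3: 1 + 1 = 2
Organism 4: 1 + (0.42×1 + 0.58×2) = 2.58
Organism 5: 1 + 2.58 = 3.58
Organism 6: 1 + (0.18×2.58 + 0.38×1 + 0.44×3.58) = 3.4196
Organism 7: 1 + 3.58 = 4.58

3.42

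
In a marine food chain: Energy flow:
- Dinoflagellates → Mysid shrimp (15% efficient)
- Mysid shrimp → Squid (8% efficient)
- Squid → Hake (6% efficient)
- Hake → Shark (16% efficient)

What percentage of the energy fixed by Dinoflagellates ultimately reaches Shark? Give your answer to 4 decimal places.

0.0115%

Product of link efficiencies: 0.15 × 0.08 × 0.06 × 0.16 = 0.0001152
As a percentage: 0.0001152 × 100 = 0.0115%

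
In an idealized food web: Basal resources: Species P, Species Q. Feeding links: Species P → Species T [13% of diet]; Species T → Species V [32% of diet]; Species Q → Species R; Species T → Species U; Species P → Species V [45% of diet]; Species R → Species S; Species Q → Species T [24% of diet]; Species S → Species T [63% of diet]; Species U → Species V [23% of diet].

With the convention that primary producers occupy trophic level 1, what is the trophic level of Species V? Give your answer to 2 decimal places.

3.47

Species R: 1 + 1 = 2
Species S: 1 + 2 = 3
Species T: 1 + (0.13×1 + 0.24×1 + 0.63×3) = 3.26
Species U: 1 + 3.26 = 4.26
Species V: 1 + (0.23×4.26 + 0.45×1 + 0.32×3.26) = 3.473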